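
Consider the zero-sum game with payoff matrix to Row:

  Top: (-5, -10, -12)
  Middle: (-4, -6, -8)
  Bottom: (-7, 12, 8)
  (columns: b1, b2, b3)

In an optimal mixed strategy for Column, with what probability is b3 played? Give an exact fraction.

3/19

Row minima: Top → -12, Middle → -8, Bottom → -7; maximin = -7.
Column maxima: b1 → -4, b2 → 12, b3 → 8; minimax = -4.
-7 ≠ -4, so there is no saddle point; optimal play is mixed.
Top is strictly dominated by Middle, so Row never plays it.
b2 is strictly dominated by b3 (it gives Row strictly more in every row), so Column never plays it.
On the remaining 2×2 (Middle, Bottom vs b1, b3):
Let Row play Middle with probability p. Expected payoff against b1: (-4)p + (-7)(1−p) = 3p − 7; against b3: (-8)p + 8(1−p) = −16p + 8.
Setting these equal: 3p − 7 = −16p + 8 ⇒ 19p = 15 ⇒ p = 15/19, and the value is (3)·(15/19) − 7 = -88/19.
For Column: with q = P(b1), equating Middle's and Bottom's payoffs gives 4q − 8 = −15q + 8 ⇒ q = 16/19.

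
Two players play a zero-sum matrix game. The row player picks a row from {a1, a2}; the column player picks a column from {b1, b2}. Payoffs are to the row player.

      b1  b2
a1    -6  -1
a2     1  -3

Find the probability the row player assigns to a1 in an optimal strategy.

Row minima: a1 → -6, a2 → -3; maximin = -3.
Column maxima: b1 → 1, b2 → -1; minimax = -1.
-3 ≠ -1, so there is no saddle point; optimal play is mixed.
Let the row player play a1 with probability p. Expected payoff against b1: (-6)p + 1(1−p) = −7p + 1; against b2: (-1)p + (-3)(1−p) = 2p − 3.
Setting these equal: −7p + 1 = 2p − 3 ⇒ −9p = -4 ⇒ p = 4/9, and the value is (-7)·(4/9) + 1 = -19/9.
For the column player: with q = P(b1), equating a1's and a2's payoffs gives −5q − 1 = 4q − 3 ⇒ q = 2/9.

4/9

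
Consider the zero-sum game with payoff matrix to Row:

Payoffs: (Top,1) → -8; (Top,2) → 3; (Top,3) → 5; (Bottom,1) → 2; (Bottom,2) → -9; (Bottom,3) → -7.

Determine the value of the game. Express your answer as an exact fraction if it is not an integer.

Row minima: Top → -8, Bottom → -9; maximin = -8.
Column maxima: 1 → 2, 2 → 3, 3 → 5; minimax = 2.
-8 ≠ 2, so there is no saddle point; optimal play is mixed.
3 is strictly dominated by 2 (it gives Row strictly more in every row), so Column never plays it.
On the remaining 2×2 (Top, Bottom vs 1, 2):
Let Row play Top with probability p. Expected payoff against 1: (-8)p + 2(1−p) = −10p + 2; against 2: 3p + (-9)(1−p) = 12p − 9.
Setting these equal: −10p + 2 = 12p − 9 ⇒ −22p = -11 ⇒ p = 1/2, and the value is (-10)·(1/2) + 2 = -3.
For Column: with q = P(1), equating Top's and Bottom's payoffs gives −11q + 3 = 11q − 9 ⇒ q = 6/11.

-3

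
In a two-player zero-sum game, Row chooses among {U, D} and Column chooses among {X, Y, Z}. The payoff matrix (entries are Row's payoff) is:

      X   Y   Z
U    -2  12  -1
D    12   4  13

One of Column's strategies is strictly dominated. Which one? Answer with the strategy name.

X holds Row's payoff strictly below Z in every row: -2 < -1, 12 < 13.
So Z is strictly dominated for Column.

Z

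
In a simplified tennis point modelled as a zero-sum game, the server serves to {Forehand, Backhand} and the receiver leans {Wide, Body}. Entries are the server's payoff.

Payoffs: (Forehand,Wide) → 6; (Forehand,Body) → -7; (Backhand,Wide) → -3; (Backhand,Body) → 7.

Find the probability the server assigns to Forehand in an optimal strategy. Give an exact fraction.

10/23

Row minima: Forehand → -7, Backhand → -3; maximin = -3.
Column maxima: Wide → 6, Body → 7; minimax = 6.
-3 ≠ 6, so there is no saddle point; optimal play is mixed.
Let the server play Forehand with probability p. Expected payoff against Wide: 6p + (-3)(1−p) = 9p − 3; against Body: (-7)p + 7(1−p) = −14p + 7.
Setting these equal: 9p − 3 = −14p + 7 ⇒ 23p = 10 ⇒ p = 10/23, and the value is (9)·(10/23) − 3 = 21/23.
For the receiver: with q = P(Wide), equating Forehand's and Backhand's payoffs gives 13q − 7 = −10q + 7 ⇒ q = 14/23.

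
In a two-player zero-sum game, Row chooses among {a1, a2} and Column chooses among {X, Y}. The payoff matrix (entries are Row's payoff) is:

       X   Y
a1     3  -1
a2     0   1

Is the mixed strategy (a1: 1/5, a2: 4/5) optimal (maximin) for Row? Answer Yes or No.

Against X this mix gives (1/5)·3 + (4/5)·0 = 3/5.
Against Y this mix gives (1/5)·(-1) + (4/5)·1 = 3/5.
All of Column's active replies (X, Y) yield 3/5, and no column does worse for Row. The mix makes Column indifferent and guarantees 3/5, so it is optimal.

Yes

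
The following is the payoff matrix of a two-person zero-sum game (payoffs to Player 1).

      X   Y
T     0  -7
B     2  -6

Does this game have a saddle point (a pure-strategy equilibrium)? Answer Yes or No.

Row minima: T → -7, B → -6; maximin = -6.
Column maxima: X → 2, Y → -6; minimax = -6.
maximin = minimax = -6, so a saddle point exists.

Yes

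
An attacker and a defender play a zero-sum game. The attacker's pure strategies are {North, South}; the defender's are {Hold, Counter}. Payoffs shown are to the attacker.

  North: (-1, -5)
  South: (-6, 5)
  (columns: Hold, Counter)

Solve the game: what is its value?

-7/3

Row minima: North → -5, South → -6; maximin = -5.
Column maxima: Hold → -1, Counter → 5; minimax = -1.
-5 ≠ -1, so there is no saddle point; optimal play is mixed.
Let the attacker play North with probability p. Expected payoff against Hold: (-1)p + (-6)(1−p) = 5p − 6; against Counter: (-5)p + 5(1−p) = −10p + 5.
Setting these equal: 5p − 6 = −10p + 5 ⇒ 15p = 11 ⇒ p = 11/15, and the value is (5)·(11/15) − 6 = -7/3.
For the defender: with q = P(Hold), equating North's and South's payoffs gives 4q − 5 = −11q + 5 ⇒ q = 2/3.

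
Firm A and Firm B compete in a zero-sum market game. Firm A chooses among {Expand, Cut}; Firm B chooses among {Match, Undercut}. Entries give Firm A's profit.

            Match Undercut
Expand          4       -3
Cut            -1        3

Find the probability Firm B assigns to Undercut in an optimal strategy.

5/11

Row minima: Expand → -3, Cut → -1; maximin = -1.
Column maxima: Match → 4, Undercut → 3; minimax = 3.
-1 ≠ 3, so there is no saddle point; optimal play is mixed.
Let Firm A play Expand with probability p. Expected payoff against Match: 4p + (-1)(1−p) = 5p − 1; against Undercut: (-3)p + 3(1−p) = −6p + 3.
Setting these equal: 5p − 1 = −6p + 3 ⇒ 11p = 4 ⇒ p = 4/11, and the value is (5)·(4/11) − 1 = 9/11.
For Firm B: with q = P(Match), equating Expand's and Cut's payoffs gives 7q − 3 = −4q + 3 ⇒ q = 6/11.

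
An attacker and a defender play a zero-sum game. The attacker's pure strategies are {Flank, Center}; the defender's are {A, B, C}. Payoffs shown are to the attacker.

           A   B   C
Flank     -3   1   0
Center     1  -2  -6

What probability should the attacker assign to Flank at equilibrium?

7/10

Row minima: Flank → -3, Center → -6; maximin = -3.
Column maxima: A → 1, B → 1, C → 0; minimax = 0.
-3 ≠ 0, so there is no saddle point; optimal play is mixed.
B is strictly dominated by C (it gives the attacker strictly more in every row), so the defender never plays it.
On the remaining 2×2 (Flank, Center vs A, C):
Let the attacker play Flank with probability p. Expected payoff against A: (-3)p + 1(1−p) = −4p + 1; against C: 0p + (-6)(1−p) = 6p − 6.
Setting these equal: −4p + 1 = 6p − 6 ⇒ −10p = -7 ⇒ p = 7/10, and the value is (-4)·(7/10) + 1 = -9/5.
For the defender: with q = P(A), equating Flank's and Center's payoffs gives −3q = 7q − 6 ⇒ q = 3/5.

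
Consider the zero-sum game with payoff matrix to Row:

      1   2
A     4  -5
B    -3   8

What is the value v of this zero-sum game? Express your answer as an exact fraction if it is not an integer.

17/20

Row minima: A → -5, B → -3; maximin = -3.
Column maxima: 1 → 4, 2 → 8; minimax = 4.
-3 ≠ 4, so there is no saddle point; optimal play is mixed.
Let Row play A with probability p. Expected payoff against 1: 4p + (-3)(1−p) = 7p − 3; against 2: (-5)p + 8(1−p) = −13p + 8.
Setting these equal: 7p − 3 = −13p + 8 ⇒ 20p = 11 ⇒ p = 11/20, and the value is (7)·(11/20) − 3 = 17/20.
For Column: with q = P(1), equating A's and B's payoffs gives 9q − 5 = −11q + 8 ⇒ q = 13/20.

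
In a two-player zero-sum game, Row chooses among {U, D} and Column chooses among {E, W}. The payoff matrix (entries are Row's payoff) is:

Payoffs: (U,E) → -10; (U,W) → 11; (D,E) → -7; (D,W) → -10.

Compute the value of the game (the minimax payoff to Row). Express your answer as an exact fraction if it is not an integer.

-59/8

Row minima: U → -10, D → -10; maximin = -10.
Column maxima: E → -7, W → 11; minimax = -7.
-10 ≠ -7, so there is no saddle point; optimal play is mixed.
Let Row play U with probability p. Expected payoff against E: (-10)p + (-7)(1−p) = −3p − 7; against W: 11p + (-10)(1−p) = 21p − 10.
Setting these equal: −3p − 7 = 21p − 10 ⇒ −24p = -3 ⇒ p = 1/8, and the value is (-3)·(1/8) − 7 = -59/8.
For Column: with q = P(E), equating U's and D's payoffs gives −21q + 11 = 3q − 10 ⇒ q = 7/8.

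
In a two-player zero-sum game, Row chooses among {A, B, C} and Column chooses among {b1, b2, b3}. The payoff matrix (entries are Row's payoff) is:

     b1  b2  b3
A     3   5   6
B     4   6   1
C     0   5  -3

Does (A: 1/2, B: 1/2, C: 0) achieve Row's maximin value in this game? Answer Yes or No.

Against b1 this mix gives (1/2)·3 + (1/2)·4 = 7/2.
Against b2 this mix gives (1/2)·5 + (1/2)·6 = 11/2.
Against b3 this mix gives (1/2)·6 + (1/2)·1 = 7/2.
All of Column's active replies (b1, b3) yield 7/2, and no column does worse for Row. The mix makes Column indifferent and guarantees 7/2, so it is optimal.

Yes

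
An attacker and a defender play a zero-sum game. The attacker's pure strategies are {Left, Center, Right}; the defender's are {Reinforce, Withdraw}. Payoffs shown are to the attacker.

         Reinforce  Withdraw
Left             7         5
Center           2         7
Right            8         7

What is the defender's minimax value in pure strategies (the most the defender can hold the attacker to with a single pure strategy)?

7

Column maxima: Reinforce → 8, Withdraw → 7.
The smallest of these is 7.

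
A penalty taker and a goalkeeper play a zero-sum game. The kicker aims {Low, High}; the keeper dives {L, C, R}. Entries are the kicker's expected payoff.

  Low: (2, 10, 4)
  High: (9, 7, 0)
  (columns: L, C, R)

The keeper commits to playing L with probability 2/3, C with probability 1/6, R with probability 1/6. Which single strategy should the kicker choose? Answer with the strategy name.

Expected payoff of Low: (2/3)·2 + (1/6)·10 + (1/6)·4 = 11/3.
Expected payoff of High: (2/3)·9 + (1/6)·7 + (1/6)·0 = 43/6.
The largest is 43/6, so the kicker's best response is High.

High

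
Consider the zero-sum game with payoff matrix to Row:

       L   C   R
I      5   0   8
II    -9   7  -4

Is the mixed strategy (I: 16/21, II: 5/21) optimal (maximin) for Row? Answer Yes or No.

Yes

Against L this mix gives (16/21)·5 + (5/21)·(-9) = 5/3.
Against C this mix gives (16/21)·0 + (5/21)·7 = 5/3.
Against R this mix gives (16/21)·8 + (5/21)·(-4) = 36/7.
All of Column's active replies (L, C) yield 5/3, and no column does worse for Row. The mix makes Column indifferent and guarantees 5/3, so it is optimal.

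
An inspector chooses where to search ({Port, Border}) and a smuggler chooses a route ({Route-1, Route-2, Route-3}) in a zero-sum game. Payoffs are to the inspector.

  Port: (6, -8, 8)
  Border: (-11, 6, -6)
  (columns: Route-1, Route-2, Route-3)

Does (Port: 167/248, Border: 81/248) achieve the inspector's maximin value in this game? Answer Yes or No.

No

Against Route-1 this mix gives (167/248)·6 + (81/248)·(-11) = 111/248.
Against Route-2 this mix gives (167/248)·(-8) + (81/248)·6 = -425/124.
Against Route-3 this mix gives (167/248)·8 + (81/248)·(-6) = 425/124.
The smuggler will play Route-2, holding the inspector to -425/124. Shifting weight toward the row that does better against Route-2 would raise this floor (the equalizing mix achieves -52/31 against both Route-2 and Route-1), so the proposed strategy is not optimal.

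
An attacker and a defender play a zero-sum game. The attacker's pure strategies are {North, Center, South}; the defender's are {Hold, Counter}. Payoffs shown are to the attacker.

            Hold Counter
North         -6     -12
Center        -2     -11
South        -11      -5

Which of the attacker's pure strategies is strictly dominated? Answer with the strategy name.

Center gives a strictly higher payoff than North against every column: -2 > -6, -11 > -12.
So North is strictly dominated and the attacker never plays it.

North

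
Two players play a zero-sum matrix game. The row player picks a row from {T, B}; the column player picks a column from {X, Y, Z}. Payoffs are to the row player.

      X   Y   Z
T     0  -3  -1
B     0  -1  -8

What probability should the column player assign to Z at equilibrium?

2/9

Row minima: T → -3, B → -8; maximin = -3.
Column maxima: X → 0, Y → -1, Z → -1; minimax = -1.
-3 ≠ -1, so there is no saddle point; optimal play is mixed.
X is strictly dominated by Y (it gives the row player strictly more in every row), so the column player never plays it.
On the remaining 2×2 (T, B vs Y, Z):
Let the row player play T with probability p. Expected payoff against Y: (-3)p + (-1)(1−p) = −2p − 1; against Z: (-1)p + (-8)(1−p) = 7p − 8.
Setting these equal: −2p − 1 = 7p − 8 ⇒ −9p = -7 ⇒ p = 7/9, and the value is (-2)·(7/9) − 1 = -23/9.
For the column player: with q = P(Y), equating T's and B's payoffs gives −2q − 1 = 7q − 8 ⇒ q = 7/9.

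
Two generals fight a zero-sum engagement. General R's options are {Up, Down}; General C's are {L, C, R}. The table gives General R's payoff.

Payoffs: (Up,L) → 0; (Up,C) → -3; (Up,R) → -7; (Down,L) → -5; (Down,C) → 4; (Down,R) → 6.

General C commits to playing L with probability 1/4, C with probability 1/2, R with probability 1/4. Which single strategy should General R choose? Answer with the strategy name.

Expected payoff of Up: (1/4)·0 + (1/2)·(-3) + (1/4)·(-7) = -13/4.
Expected payoff of Down: (1/4)·(-5) + (1/2)·4 + (1/4)·6 = 9/4.
The largest is 9/4, so General R's best response is Down.

Down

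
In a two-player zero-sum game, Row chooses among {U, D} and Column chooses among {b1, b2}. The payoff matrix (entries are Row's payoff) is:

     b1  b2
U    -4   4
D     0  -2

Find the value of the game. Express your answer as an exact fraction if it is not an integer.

-4/5

Row minima: U → -4, D → -2; maximin = -2.
Column maxima: b1 → 0, b2 → 4; minimax = 0.
-2 ≠ 0, so there is no saddle point; optimal play is mixed.
Let Row play U with probability p. Expected payoff against b1: (-4)p + 0(1−p) = −4p; against b2: 4p + (-2)(1−p) = 6p − 2.
Setting these equal: −4p = 6p − 2 ⇒ −10p = -2 ⇒ p = 1/5, and the value is (-4)·(1/5) = -4/5.
For Column: with q = P(b1), equating U's and D's payoffs gives −8q + 4 = 2q − 2 ⇒ q = 3/5.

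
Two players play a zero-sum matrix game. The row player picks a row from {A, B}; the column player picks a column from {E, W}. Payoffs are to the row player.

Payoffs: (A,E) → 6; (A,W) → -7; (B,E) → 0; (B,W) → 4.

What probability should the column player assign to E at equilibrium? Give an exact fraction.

Row minima: A → -7, B → 0; maximin = 0.
Column maxima: E → 6, W → 4; minimax = 4.
0 ≠ 4, so there is no saddle point; optimal play is mixed.
Let the row player play A with probability p. Expected payoff against E: 6p + 0(1−p) = 6p; against W: (-7)p + 4(1−p) = −11p + 4.
Setting these equal: 6p = −11p + 4 ⇒ 17p = 4 ⇒ p = 4/17, and the value is (6)·(4/17) = 24/17.
For the column player: with q = P(E), equating A's and B's payoffs gives 13q − 7 = −4q + 4 ⇒ q = 11/17.

11/17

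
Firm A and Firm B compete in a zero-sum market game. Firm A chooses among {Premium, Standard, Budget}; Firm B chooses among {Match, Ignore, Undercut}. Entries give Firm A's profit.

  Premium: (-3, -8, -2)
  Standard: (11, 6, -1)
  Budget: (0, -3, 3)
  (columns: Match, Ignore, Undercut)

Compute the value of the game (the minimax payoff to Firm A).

Row minima: Premium → -8, Standard → -1, Budget → -3; maximin = -1.
Column maxima: Match → 11, Ignore → 6, Undercut → 3; minimax = 3.
-1 ≠ 3, so there is no saddle point; optimal play is mixed.
Premium is strictly dominated by Standard, so Firm A never plays it.
Match is strictly dominated by Ignore (it gives Firm A strictly more in every row), so Firm B never plays it.
On the remaining 2×2 (Standard, Budget vs Ignore, Undercut):
Let Firm A play Standard with probability p. Expected payoff against Ignore: 6p + (-3)(1−p) = 9p − 3; against Undercut: (-1)p + 3(1−p) = −4p + 3.
Setting these equal: 9p − 3 = −4p + 3 ⇒ 13p = 6 ⇒ p = 6/13, and the value is (9)·(6/13) − 3 = 15/13.
For Firm B: with q = P(Ignore), equating Standard's and Budget's payoffs gives 7q − 1 = −6q + 3 ⇒ q = 4/13.

15/13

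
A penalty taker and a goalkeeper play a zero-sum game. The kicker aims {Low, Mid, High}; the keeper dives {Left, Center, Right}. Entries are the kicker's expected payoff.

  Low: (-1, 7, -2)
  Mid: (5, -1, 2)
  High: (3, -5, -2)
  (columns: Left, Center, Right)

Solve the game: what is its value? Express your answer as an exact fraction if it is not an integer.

Row minima: Low → -2, Mid → -1, High → -5; maximin = -1.
Column maxima: Left → 5, Center → 7, Right → 2; minimax = 2.
-1 ≠ 2, so there is no saddle point; optimal play is mixed.
High is strictly dominated by Mid, so the kicker never plays it.
Left is strictly dominated by Right (it gives the kicker strictly more in every row), so the keeper never plays it.
On the remaining 2×2 (Low, Mid vs Center, Right):
Let the kicker play Low with probability p. Expected payoff against Center: 7p + (-1)(1−p) = 8p − 1; against Right: (-2)p + 2(1−p) = −4p + 2.
Setting these equal: 8p − 1 = −4p + 2 ⇒ 12p = 3 ⇒ p = 1/4, and the value is (8)·(1/4) − 1 = 1.
For the keeper: with q = P(Center), equating Low's and Mid's payoffs gives 9q − 2 = −3q + 2 ⇒ q = 1/3.

1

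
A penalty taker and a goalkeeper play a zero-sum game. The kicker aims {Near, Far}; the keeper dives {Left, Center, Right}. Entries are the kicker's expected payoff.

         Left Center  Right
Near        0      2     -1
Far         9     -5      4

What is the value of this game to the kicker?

Row minima: Near → -1, Far → -5; maximin = -1.
Column maxima: Left → 9, Center → 2, Right → 4; minimax = 2.
-1 ≠ 2, so there is no saddle point; optimal play is mixed.
Left is strictly dominated by Right (it gives the kicker strictly more in every row), so the keeper never plays it.
On the remaining 2×2 (Near, Far vs Center, Right):
Let the kicker play Near with probability p. Expected payoff against Center: 2p + (-5)(1−p) = 7p − 5; against Right: (-1)p + 4(1−p) = −5p + 4.
Setting these equal: 7p − 5 = −5p + 4 ⇒ 12p = 9 ⇒ p = 3/4, and the value is (7)·(3/4) − 5 = 1/4.
For the keeper: with q = P(Center), equating Near's and Far's payoffs gives 3q − 1 = −9q + 4 ⇒ q = 5/12.

1/4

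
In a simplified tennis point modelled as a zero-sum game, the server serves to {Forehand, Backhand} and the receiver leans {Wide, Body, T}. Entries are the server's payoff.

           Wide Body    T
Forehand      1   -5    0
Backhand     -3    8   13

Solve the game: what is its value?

-7/17

Row minima: Forehand → -5, Backhand → -3; maximin = -3.
Column maxima: Wide → 1, Body → 8, T → 13; minimax = 1.
-3 ≠ 1, so there is no saddle point; optimal play is mixed.
T is strictly dominated by Body (it gives the server strictly more in every row), so the receiver never plays it.
On the remaining 2×2 (Forehand, Backhand vs Wide, Body):
Let the server play Forehand with probability p. Expected payoff against Wide: 1p + (-3)(1−p) = 4p − 3; against Body: (-5)p + 8(1−p) = −13p + 8.
Setting these equal: 4p − 3 = −13p + 8 ⇒ 17p = 11 ⇒ p = 11/17, and the value is (4)·(11/17) − 3 = -7/17.
For the receiver: with q = P(Wide), equating Forehand's and Backhand's payoffs gives 6q − 5 = −11q + 8 ⇒ q = 13/17.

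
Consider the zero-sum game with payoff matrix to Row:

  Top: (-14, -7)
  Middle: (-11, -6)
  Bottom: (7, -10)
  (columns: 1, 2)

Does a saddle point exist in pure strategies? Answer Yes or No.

No

Row minima: Top → -14, Middle → -11, Bottom → -10; maximin = -10.
Column maxima: 1 → 7, 2 → -6; minimax = -6.
-10 ≠ -6, so no pure-strategy equilibrium exists.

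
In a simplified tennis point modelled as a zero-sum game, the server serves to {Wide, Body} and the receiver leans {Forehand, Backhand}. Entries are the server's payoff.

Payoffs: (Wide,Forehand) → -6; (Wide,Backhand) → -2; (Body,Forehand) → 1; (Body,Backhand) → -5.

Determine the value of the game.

-16/5

Row minima: Wide → -6, Body → -5; maximin = -5.
Column maxima: Forehand → 1, Backhand → -2; minimax = -2.
-5 ≠ -2, so there is no saddle point; optimal play is mixed.
Let the server play Wide with probability p. Expected payoff against Forehand: (-6)p + 1(1−p) = −7p + 1; against Backhand: (-2)p + (-5)(1−p) = 3p − 5.
Setting these equal: −7p + 1 = 3p − 5 ⇒ −10p = -6 ⇒ p = 3/5, and the value is (-7)·(3/5) + 1 = -16/5.
For the receiver: with q = P(Forehand), equating Wide's and Body's payoffs gives −4q − 2 = 6q − 5 ⇒ q = 3/10.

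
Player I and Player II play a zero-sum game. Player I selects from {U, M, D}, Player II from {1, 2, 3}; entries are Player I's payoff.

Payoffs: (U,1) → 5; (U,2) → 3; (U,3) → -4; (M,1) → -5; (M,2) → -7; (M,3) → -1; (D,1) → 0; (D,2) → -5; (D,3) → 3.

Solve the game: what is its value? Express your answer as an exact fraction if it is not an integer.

Row minima: U → -4, M → -7, D → -5; maximin = -4.
Column maxima: 1 → 5, 2 → 3, 3 → 3; minimax = 3.
-4 ≠ 3, so there is no saddle point; optimal play is mixed.
M is strictly dominated by D, so Player I never plays it.
1 is strictly dominated by 2 (it gives Player I strictly more in every row), so Player II never plays it.
On the remaining 2×2 (U, D vs 2, 3):
Let Player I play U with probability p. Expected payoff against 2: 3p + (-5)(1−p) = 8p − 5; against 3: (-4)p + 3(1−p) = −7p + 3.
Setting these equal: 8p − 5 = −7p + 3 ⇒ 15p = 8 ⇒ p = 8/15, and the value is (8)·(8/15) − 5 = -11/15.
For Player II: with q = P(2), equating U's and D's payoffs gives 7q − 4 = −8q + 3 ⇒ q = 7/15.

-11/15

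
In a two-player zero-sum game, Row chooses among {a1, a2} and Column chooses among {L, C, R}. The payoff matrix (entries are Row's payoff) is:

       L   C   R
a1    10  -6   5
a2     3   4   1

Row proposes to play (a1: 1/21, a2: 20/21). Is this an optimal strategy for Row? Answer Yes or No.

Against L this mix gives (1/21)·10 + (20/21)·3 = 10/3.
Against C this mix gives (1/21)·(-6) + (20/21)·4 = 74/21.
Against R this mix gives (1/21)·5 + (20/21)·1 = 25/21.
Column will play R, holding Row to 25/21. Shifting weight toward the row that does better against R would raise this floor (the equalizing mix achieves 13/7 against both R and C), so the proposed strategy is not optimal.

No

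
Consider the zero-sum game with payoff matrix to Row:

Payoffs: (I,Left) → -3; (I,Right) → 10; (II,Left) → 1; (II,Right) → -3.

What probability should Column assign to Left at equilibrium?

13/17

Row minima: I → -3, II → -3; maximin = -3.
Column maxima: Left → 1, Right → 10; minimax = 1.
-3 ≠ 1, so there is no saddle point; optimal play is mixed.
Let Row play I with probability p. Expected payoff against Left: (-3)p + 1(1−p) = −4p + 1; against Right: 10p + (-3)(1−p) = 13p − 3.
Setting these equal: −4p + 1 = 13p − 3 ⇒ −17p = -4 ⇒ p = 4/17, and the value is (-4)·(4/17) + 1 = 1/17.
For Column: with q = P(Left), equating I's and II's payoffs gives −13q + 10 = 4q − 3 ⇒ q = 13/17.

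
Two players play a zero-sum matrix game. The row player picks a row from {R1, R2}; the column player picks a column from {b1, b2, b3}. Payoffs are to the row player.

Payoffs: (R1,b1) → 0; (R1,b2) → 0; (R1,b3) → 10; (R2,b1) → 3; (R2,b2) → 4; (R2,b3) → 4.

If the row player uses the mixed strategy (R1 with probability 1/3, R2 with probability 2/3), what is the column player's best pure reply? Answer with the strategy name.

b1

If the column player plays b1, the row player's expected payoff is (1/3)·0 + (2/3)·3 = 2.
If the column player plays b2, the row player's expected payoff is (1/3)·0 + (2/3)·4 = 8/3.
If the column player plays b3, the row player's expected payoff is (1/3)·10 + (2/3)·4 = 6.
The column player minimizes the row player's payoff; the smallest is 2, so the best response is b1.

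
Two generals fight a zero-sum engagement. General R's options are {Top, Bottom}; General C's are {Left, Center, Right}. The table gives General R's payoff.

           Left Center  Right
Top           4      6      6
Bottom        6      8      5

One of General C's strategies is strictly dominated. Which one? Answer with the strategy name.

Center

Left holds General R's payoff strictly below Center in every row: 4 < 6, 6 < 8.
So Center is strictly dominated for General C.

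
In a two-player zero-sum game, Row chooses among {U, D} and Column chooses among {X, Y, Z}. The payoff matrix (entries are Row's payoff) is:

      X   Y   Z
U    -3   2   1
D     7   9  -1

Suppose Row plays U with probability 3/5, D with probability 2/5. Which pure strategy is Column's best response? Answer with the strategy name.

If Column plays X, Row's expected payoff is (3/5)·(-3) + (2/5)·7 = 1.
If Column plays Y, Row's expected payoff is (3/5)·2 + (2/5)·9 = 24/5.
If Column plays Z, Row's expected payoff is (3/5)·1 + (2/5)·(-1) = 1/5.
Column minimizes Row's payoff; the smallest is 1/5, so the best response is Z.

Z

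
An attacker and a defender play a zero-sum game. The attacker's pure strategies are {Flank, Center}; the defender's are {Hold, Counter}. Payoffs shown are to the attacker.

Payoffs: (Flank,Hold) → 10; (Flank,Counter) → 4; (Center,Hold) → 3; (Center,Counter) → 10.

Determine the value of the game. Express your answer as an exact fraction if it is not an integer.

Row minima: Flank → 4, Center → 3; maximin = 4.
Column maxima: Hold → 10, Counter → 10; minimax = 10.
4 ≠ 10, so there is no saddle point; optimal play is mixed.
Let the attacker play Flank with probability p. Expected payoff against Hold: 10p + 3(1−p) = 7p + 3; against Counter: 4p + 10(1−p) = −6p + 10.
Setting these equal: 7p + 3 = −6p + 10 ⇒ 13p = 7 ⇒ p = 7/13, and the value is (7)·(7/13) + 3 = 88/13.
For the defender: with q = P(Hold), equating Flank's and Center's payoffs gives 6q + 4 = −7q + 10 ⇒ q = 6/13.

88/13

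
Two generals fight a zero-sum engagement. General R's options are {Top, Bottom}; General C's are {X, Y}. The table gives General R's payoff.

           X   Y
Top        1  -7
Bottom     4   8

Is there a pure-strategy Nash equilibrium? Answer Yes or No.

Row minima: Top → -7, Bottom → 4; maximin = 4.
Column maxima: X → 4, Y → 8; minimax = 4.
maximin = minimax = 4, so a saddle point exists.

Yes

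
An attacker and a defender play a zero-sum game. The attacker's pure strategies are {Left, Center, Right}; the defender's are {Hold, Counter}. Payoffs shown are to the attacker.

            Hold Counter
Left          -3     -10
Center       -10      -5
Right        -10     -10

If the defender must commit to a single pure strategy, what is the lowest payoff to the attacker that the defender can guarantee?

-5

Column maxima: Hold → -3, Counter → -5.
The smallest of these is -5.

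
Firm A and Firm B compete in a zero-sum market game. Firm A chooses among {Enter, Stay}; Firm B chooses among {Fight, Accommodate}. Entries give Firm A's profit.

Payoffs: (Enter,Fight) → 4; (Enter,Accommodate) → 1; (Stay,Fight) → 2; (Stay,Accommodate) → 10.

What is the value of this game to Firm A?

Row minima: Enter → 1, Stay → 2; maximin = 2.
Column maxima: Fight → 4, Accommodate → 10; minimax = 4.
2 ≠ 4, so there is no saddle point; optimal play is mixed.
Let Firm A play Enter with probability p. Expected payoff against Fight: 4p + 2(1−p) = 2p + 2; against Accommodate: 1p + 10(1−p) = −9p + 10.
Setting these equal: 2p + 2 = −9p + 10 ⇒ 11p = 8 ⇒ p = 8/11, and the value is (2)·(8/11) + 2 = 38/11.
For Firm B: with q = P(Fight), equating Enter's and Stay's payoffs gives 3q + 1 = −8q + 10 ⇒ q = 9/11.

38/11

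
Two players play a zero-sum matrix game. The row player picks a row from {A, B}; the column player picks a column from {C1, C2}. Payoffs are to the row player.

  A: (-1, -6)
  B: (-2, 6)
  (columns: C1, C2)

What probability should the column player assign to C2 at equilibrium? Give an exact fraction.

Row minima: A → -6, B → -2; maximin = -2.
Column maxima: C1 → -1, C2 → 6; minimax = -1.
-2 ≠ -1, so there is no saddle point; optimal play is mixed.
Let the row player play A with probability p. Expected payoff against C1: (-1)p + (-2)(1−p) = p − 2; against C2: (-6)p + 6(1−p) = −12p + 6.
Setting these equal: p − 2 = −12p + 6 ⇒ 13p = 8 ⇒ p = 8/13, and the value is (1)·(8/13) − 2 = -18/13.
For the column player: with q = P(C1), equating A's and B's payoffs gives 5q − 6 = −8q + 6 ⇒ q = 12/13.

1/13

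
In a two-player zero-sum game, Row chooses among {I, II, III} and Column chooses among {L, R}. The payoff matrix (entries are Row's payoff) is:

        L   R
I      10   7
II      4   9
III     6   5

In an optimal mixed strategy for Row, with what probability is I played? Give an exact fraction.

Row minima: I → 7, II → 4, III → 5; maximin = 7.
Column maxima: L → 10, R → 9; minimax = 9.
7 ≠ 9, so there is no saddle point; optimal play is mixed.
III is strictly dominated by I, so Row never plays it.
On the remaining 2×2 (I, II vs L, R):
Let Row play I with probability p. Expected payoff against L: 10p + 4(1−p) = 6p + 4; against R: 7p + 9(1−p) = −2p + 9.
Setting these equal: 6p + 4 = −2p + 9 ⇒ 8p = 5 ⇒ p = 5/8, and the value is (6)·(5/8) + 4 = 31/4.
For Column: with q = P(L), equating I's and II's payoffs gives 3q + 7 = −5q + 9 ⇒ q = 1/4.

5/8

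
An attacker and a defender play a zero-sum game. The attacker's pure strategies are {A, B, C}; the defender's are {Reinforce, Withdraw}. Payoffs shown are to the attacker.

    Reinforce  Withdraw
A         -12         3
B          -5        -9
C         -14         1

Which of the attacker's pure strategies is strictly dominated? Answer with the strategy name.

A gives a strictly higher payoff than C against every column: -12 > -14, 3 > 1.
So C is strictly dominated and the attacker never plays it.

C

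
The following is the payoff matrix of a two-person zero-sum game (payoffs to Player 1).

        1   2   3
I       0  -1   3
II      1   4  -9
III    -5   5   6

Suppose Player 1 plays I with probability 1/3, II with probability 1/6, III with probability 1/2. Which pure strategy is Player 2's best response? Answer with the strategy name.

If Player 2 plays 1, Player 1's expected payoff is (1/3)·0 + (1/6)·1 + (1/2)·(-5) = -7/3.
If Player 2 plays 2, Player 1's expected payoff is (1/3)·(-1) + (1/6)·4 + (1/2)·5 = 17/6.
If Player 2 plays 3, Player 1's expected payoff is (1/3)·3 + (1/6)·(-9) + (1/2)·6 = 5/2.
Player 2 minimizes Player 1's payoff; the smallest is -7/3, so the best response is 1.

1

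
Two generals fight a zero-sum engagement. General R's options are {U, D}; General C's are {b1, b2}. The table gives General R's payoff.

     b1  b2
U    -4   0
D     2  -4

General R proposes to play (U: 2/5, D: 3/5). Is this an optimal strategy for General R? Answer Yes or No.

Against b1 this mix gives (2/5)·(-4) + (3/5)·2 = -2/5.
Against b2 this mix gives (2/5)·0 + (3/5)·(-4) = -12/5.
General C will play b2, holding General R to -12/5. Shifting weight toward the row that does better against b2 would raise this floor (the equalizing mix achieves -8/5 against both b2 and b1), so the proposed strategy is not optimal.

No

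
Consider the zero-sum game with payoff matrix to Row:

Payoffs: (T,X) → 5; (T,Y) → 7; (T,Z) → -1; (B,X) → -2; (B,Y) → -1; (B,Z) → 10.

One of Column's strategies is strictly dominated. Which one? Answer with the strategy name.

Y

X holds Row's payoff strictly below Y in every row: 5 < 7, -2 < -1.
So Y is strictly dominated for Column.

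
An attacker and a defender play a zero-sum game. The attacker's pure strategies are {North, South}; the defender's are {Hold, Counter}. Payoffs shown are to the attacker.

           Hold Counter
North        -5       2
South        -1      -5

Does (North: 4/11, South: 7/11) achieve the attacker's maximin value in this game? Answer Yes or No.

Against Hold this mix gives (4/11)·(-5) + (7/11)·(-1) = -27/11.
Against Counter this mix gives (4/11)·2 + (7/11)·(-5) = -27/11.
All of the defender's active replies (Hold, Counter) yield -27/11, and no column does worse for the attacker. The mix makes the defender indifferent and guarantees -27/11, so it is optimal.

Yes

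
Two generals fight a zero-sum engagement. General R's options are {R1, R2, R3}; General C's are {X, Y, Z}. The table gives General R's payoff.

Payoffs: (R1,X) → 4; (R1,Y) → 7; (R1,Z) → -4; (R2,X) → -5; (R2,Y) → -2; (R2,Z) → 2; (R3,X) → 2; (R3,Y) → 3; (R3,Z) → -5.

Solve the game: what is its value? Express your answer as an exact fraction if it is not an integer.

Row minima: R1 → -4, R2 → -5, R3 → -5; maximin = -4.
Column maxima: X → 4, Y → 7, Z → 2; minimax = 2.
-4 ≠ 2, so there is no saddle point; optimal play is mixed.
R3 is strictly dominated by R1, so General R never plays it.
Y is strictly dominated by X (it gives General R strictly more in every row), so General C never plays it.
On the remaining 2×2 (R1, R2 vs X, Z):
Let General R play R1 with probability p. Expected payoff against X: 4p + (-5)(1−p) = 9p − 5; against Z: (-4)p + 2(1−p) = −6p + 2.
Setting these equal: 9p − 5 = −6p + 2 ⇒ 15p = 7 ⇒ p = 7/15, and the value is (9)·(7/15) − 5 = -4/5.
For General C: with q = P(X), equating R1's and R2's payoffs gives 8q − 4 = −7q + 2 ⇒ q = 2/5.

-4/5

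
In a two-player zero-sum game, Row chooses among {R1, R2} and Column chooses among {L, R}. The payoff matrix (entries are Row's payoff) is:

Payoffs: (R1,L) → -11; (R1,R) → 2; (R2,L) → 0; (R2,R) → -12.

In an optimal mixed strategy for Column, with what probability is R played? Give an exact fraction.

Row minima: R1 → -11, R2 → -12; maximin = -11.
Column maxima: L → 0, R → 2; minimax = 0.
-11 ≠ 0, so there is no saddle point; optimal play is mixed.
Let Row play R1 with probability p. Expected payoff against L: (-11)p + 0(1−p) = −11p; against R: 2p + (-12)(1−p) = 14p − 12.
Setting these equal: −11p = 14p − 12 ⇒ −25p = -12 ⇒ p = 12/25, and the value is (-11)·(12/25) = -132/25.
For Column: with q = P(L), equating R1's and R2's payoffs gives −13q + 2 = 12q − 12 ⇒ q = 14/25.

11/25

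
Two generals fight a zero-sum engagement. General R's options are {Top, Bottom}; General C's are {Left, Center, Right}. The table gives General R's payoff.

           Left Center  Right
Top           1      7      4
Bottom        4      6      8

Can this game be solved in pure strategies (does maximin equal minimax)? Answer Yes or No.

Row minima: Top → 1, Bottom → 4; maximin = 4.
Column maxima: Left → 4, Center → 7, Right → 8; minimax = 4.
maximin = minimax = 4, so a saddle point exists.

Yes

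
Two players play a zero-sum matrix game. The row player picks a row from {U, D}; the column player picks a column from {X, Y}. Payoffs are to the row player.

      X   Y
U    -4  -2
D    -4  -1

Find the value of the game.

-4

Row minima: U → -4, D → -4; maximin = -4.
Column maxima: X → -4, Y → -1; minimax = -4.
Since maximin = minimax = -4, there is a saddle point and the value is -4.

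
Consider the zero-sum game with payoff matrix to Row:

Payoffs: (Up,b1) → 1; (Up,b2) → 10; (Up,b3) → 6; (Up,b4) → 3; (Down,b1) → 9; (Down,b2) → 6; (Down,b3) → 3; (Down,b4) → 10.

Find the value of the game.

Row minima: Up → 1, Down → 3; maximin = 3.
Column maxima: b1 → 9, b2 → 10, b3 → 6, b4 → 10; minimax = 6.
3 ≠ 6, so there is no saddle point; optimal play is mixed.
b2 is strictly dominated by b3 (it gives Row strictly more in every row), so Column never plays it.
b4 is strictly dominated by b1 (it gives Row strictly more in every row), so Column never plays it.
On the remaining 2×2 (Up, Down vs b1, b3):
Let Row play Up with probability p. Expected payoff against b1: 1p + 9(1−p) = −8p + 9; against b3: 6p + 3(1−p) = 3p + 3.
Setting these equal: −8p + 9 = 3p + 3 ⇒ −11p = -6 ⇒ p = 6/11, and the value is (-8)·(6/11) + 9 = 51/11.
For Column: with q = P(b1), equating Up's and Down's payoffs gives −5q + 6 = 6q + 3 ⇒ q = 3/11.

51/11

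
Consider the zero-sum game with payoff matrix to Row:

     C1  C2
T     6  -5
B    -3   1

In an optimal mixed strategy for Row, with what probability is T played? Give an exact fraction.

4/15

Row minima: T → -5, B → -3; maximin = -3.
Column maxima: C1 → 6, C2 → 1; minimax = 1.
-3 ≠ 1, so there is no saddle point; optimal play is mixed.
Let Row play T with probability p. Expected payoff against C1: 6p + (-3)(1−p) = 9p − 3; against C2: (-5)p + 1(1−p) = −6p + 1.
Setting these equal: 9p − 3 = −6p + 1 ⇒ 15p = 4 ⇒ p = 4/15, and the value is (9)·(4/15) − 3 = -3/5.
For Column: with q = P(C1), equating T's and B's payoffs gives 11q − 5 = −4q + 1 ⇒ q = 2/5.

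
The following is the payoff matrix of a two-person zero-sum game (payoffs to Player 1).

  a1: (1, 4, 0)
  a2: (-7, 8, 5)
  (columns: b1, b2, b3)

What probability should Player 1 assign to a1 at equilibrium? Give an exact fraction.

12/13

Row minima: a1 → 0, a2 → -7; maximin = 0.
Column maxima: b1 → 1, b2 → 8, b3 → 5; minimax = 1.
0 ≠ 1, so there is no saddle point; optimal play is mixed.
b2 is strictly dominated by b1 (it gives Player 1 strictly more in every row), so Player 2 never plays it.
On the remaining 2×2 (a1, a2 vs b1, b3):
Let Player 1 play a1 with probability p. Expected payoff against b1: 1p + (-7)(1−p) = 8p − 7; against b3: 0p + 5(1−p) = −5p + 5.
Setting these equal: 8p − 7 = −5p + 5 ⇒ 13p = 12 ⇒ p = 12/13, and the value is (8)·(12/13) − 7 = 5/13.
For Player 2: with q = P(b1), equating a1's and a2's payoffs gives q = −12q + 5 ⇒ q = 5/13.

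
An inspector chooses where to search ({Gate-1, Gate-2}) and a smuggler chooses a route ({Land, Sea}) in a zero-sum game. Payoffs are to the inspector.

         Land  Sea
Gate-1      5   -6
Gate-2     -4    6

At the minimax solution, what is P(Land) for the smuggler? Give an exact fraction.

4/7

Row minima: Gate-1 → -6, Gate-2 → -4; maximin = -4.
Column maxima: Land → 5, Sea → 6; minimax = 5.
-4 ≠ 5, so there is no saddle point; optimal play is mixed.
Let the inspector play Gate-1 with probability p. Expected payoff against Land: 5p + (-4)(1−p) = 9p − 4; against Sea: (-6)p + 6(1−p) = −12p + 6.
Setting these equal: 9p − 4 = −12p + 6 ⇒ 21p = 10 ⇒ p = 10/21, and the value is (9)·(10/21) − 4 = 2/7.
For the smuggler: with q = P(Land), equating Gate-1's and Gate-2's payoffs gives 11q − 6 = −10q + 6 ⇒ q = 4/7.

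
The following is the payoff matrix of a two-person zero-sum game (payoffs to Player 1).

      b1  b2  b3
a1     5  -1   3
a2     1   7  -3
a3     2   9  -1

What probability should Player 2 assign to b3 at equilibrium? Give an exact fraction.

5/7

Row minima: a1 → -1, a2 → -3, a3 → -1; maximin = -1.
Column maxima: b1 → 5, b2 → 9, b3 → 3; minimax = 3.
-1 ≠ 3, so there is no saddle point; optimal play is mixed.
a2 is strictly dominated by a3, so Player 1 never plays it.
b1 is strictly dominated by b3 (it gives Player 1 strictly more in every row), so Player 2 never plays it.
On the remaining 2×2 (a1, a3 vs b2, b3):
Let Player 1 play a1 with probability p. Expected payoff against b2: (-1)p + 9(1−p) = −10p + 9; against b3: 3p + (-1)(1−p) = 4p − 1.
Setting these equal: −10p + 9 = 4p − 1 ⇒ −14p = -10 ⇒ p = 5/7, and the value is (-10)·(5/7) + 9 = 13/7.
For Player 2: with q = P(b2), equating a1's and a3's payoffs gives −4q + 3 = 10q − 1 ⇒ q = 2/7.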